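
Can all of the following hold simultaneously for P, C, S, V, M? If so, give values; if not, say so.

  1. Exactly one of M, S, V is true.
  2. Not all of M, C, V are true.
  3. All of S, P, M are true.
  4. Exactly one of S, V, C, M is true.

Case S = True:
  (1) with S=T forces M = False.
  Constraint (3) is violated (M=F) — contradiction.
Case S = False:
  Constraint (3) is violated (S=F) — contradiction.
Both cases fail — unsatisfiable.

Unsatisfiable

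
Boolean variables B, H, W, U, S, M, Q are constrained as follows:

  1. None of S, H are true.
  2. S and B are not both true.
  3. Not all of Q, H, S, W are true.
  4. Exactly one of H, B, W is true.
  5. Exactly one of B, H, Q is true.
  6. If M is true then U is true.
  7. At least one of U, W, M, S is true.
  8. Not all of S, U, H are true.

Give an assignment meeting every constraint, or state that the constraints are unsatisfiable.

B = True, H = False, W = False, U = True, S = False, M = True, Q = False

  (1) {S, H}: 0 true — none ✓
  (2) S=F, B=T — not both ✓
  (3) {Q, H, S, W}: 0/4 true — not all ✓
  (4) {H, B, W}: 1 true — exactly one ✓
  (5) {B, H, Q}: 1 true — exactly one ✓
  (6) M=T ⇒ U: T ✓
  (7) {U, W, M, S}: 2 true — at least one ✓
  (8) {S, U, H}: 1/3 true — not all ✓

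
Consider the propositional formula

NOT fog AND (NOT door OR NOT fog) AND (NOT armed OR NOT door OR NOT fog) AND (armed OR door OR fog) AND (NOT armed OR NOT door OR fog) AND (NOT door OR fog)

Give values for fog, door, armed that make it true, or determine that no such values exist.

fog = False, door = False, armed = True

Unit clause (NOT fog) forces fog = False.
In (NOT door OR fog) only NOT door is left, so door = False.
In (armed OR door OR fog) only armed is left, so armed = True.
Check each clause:
  (NOT fog): NOT fog holds.
  (NOT door OR NOT fog): NOT door holds.
  (NOT armed OR NOT door OR NOT fog): NOT door holds.
  (armed OR door OR fog): armed holds.
  (NOT armed OR NOT door OR fog): NOT door holds.
  (NOT door OR fog): NOT door holds.
All clauses satisfied.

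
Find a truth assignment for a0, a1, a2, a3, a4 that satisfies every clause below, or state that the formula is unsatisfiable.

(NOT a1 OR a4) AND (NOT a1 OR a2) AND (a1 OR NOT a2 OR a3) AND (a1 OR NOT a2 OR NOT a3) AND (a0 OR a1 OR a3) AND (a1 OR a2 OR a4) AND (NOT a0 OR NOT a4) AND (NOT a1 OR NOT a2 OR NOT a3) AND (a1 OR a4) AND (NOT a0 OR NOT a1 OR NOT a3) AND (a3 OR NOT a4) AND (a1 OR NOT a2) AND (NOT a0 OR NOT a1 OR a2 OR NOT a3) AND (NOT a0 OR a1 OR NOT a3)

Try a0 = True:
  (NOT a0 OR NOT a4) forces a4 = False.
  (NOT a1 OR a4) forces a1 = False.
  clause (a1 OR a4) is falsified — backtrack.
So a0 = False.
Try a1 = True:
  (NOT a1 OR a4) forces a4 = True.
  (NOT a1 OR a2) forces a2 = True.
  (NOT a1 OR NOT a2 OR NOT a3) forces a3 = False.
  clause (a3 OR NOT a4) is falsified — backtrack.
So a1 = False.
  then (a0 OR a1 OR a3) forces a3 = True.
  then (a1 OR a4) forces a4 = True.
  then (a1 OR NOT a2) forces a2 = False.
All clauses satisfied.

a0 = False, a1 = False, a2 = False, a3 = True, a4 = True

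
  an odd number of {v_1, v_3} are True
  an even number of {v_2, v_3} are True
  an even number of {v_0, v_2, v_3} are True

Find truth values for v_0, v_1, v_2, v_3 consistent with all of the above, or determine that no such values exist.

v_0 = False, v_1 = True, v_2 = False, v_3 = False

{v_1, v_3}: 1 true → odd ✓
{v_2, v_3}: 0 true → even ✓
{v_0, v_2, v_3}: 0 true → even ✓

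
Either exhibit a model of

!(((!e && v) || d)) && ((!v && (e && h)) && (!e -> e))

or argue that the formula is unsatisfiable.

d = False; v = False; e = True; h = True

  !(((!e && v) || d)) = True
    (!e && v) || d = False
      !e && v = False
        !e = False
  (!v && (e && h)) && (!e -> e) = True
    !v && (e && h) = True
      !v = True
      e && h = True
    !e -> e = True
      !e = False
Both conjuncts True, so the formula holds.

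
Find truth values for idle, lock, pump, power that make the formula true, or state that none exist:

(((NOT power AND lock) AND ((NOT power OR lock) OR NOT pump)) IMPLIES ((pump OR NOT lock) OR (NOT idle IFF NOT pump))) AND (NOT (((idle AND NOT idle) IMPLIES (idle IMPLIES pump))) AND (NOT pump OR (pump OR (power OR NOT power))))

The formula is unsatisfiable.

The conjunct NOT (((idle AND NOT idle) IMPLIES (idle IMPLIES pump))) is unsatisfiable on its own:
  idle=F, pump=F: evaluates to False.
  idle=F, pump=T: evaluates to False.
  idle=T, pump=F: evaluates to False.
  idle=T, pump=T: evaluates to False.
So the whole conjunction is unsatisfiable.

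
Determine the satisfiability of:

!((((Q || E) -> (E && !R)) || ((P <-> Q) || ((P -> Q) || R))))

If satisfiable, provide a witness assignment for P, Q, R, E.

No satisfying assignment exists.

Case R = True: the formula becomes !((!((Q || E)) || True)) = False.
Case R = False: the formula simplifies to !((((Q || E) -> E) || ((P <-> Q) || (P -> Q)))).
  P = True: simplifies to !((((Q || E) -> E) || (Q || Q))).
    Q = True: this becomes !((E || True)) = False.
    Q = False: simplifies to !((E -> E)).
      E = True: this becomes !((True -> True)) = False.
      E = False: this becomes !((False -> False)) = False.
  P = False: this becomes !((((Q || E) -> E) || True)) = False.
Both cases fail — unsatisfiable.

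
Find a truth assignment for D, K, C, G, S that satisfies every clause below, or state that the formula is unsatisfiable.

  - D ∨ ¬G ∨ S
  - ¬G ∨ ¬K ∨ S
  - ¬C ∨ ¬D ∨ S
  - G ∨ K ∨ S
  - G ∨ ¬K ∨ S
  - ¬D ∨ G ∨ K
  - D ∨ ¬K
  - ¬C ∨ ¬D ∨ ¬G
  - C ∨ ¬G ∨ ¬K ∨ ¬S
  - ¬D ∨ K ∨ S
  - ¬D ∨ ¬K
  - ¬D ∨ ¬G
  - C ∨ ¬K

D = False, K = False, C = True, G = True, S = True

Set D = False.
  then (D ∨ ¬K) forces K = False.
Set C = True.
Set G = True.
  then (D ∨ ¬G ∨ S) forces S = True.
All clauses satisfied.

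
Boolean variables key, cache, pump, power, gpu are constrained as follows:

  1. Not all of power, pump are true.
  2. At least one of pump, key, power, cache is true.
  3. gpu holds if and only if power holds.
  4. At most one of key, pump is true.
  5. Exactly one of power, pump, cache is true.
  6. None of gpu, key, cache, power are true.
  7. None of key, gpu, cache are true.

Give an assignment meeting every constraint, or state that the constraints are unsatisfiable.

key=F; cache=F; pump=T; power=F; gpu=F

  (1) {power, pump}: 1/2 true — not all ✓
  (2) {pump, key, power, cache}: 1 true — at least one ✓
  (3) gpu=F, power=F — same ✓
  (4) {key, pump}: 1 true — at most one ✓
  (5) {power, pump, cache}: 1 true — exactly one ✓
  (6) {gpu, key, cache, power}: 0 true — none ✓
  (7) {key, gpu, cache}: 0 true — none ✓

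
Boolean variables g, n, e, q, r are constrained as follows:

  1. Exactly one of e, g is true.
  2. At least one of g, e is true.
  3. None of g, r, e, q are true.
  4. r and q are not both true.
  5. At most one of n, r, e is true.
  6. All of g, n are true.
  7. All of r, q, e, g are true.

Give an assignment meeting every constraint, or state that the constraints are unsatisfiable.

Case g = True:
  Constraint (3) is violated (g=T) — contradiction.
Case g = False:
  Constraint (6) is violated (g=F) — contradiction.
Both cases fail — unsatisfiable.

The formula is unsatisfiable.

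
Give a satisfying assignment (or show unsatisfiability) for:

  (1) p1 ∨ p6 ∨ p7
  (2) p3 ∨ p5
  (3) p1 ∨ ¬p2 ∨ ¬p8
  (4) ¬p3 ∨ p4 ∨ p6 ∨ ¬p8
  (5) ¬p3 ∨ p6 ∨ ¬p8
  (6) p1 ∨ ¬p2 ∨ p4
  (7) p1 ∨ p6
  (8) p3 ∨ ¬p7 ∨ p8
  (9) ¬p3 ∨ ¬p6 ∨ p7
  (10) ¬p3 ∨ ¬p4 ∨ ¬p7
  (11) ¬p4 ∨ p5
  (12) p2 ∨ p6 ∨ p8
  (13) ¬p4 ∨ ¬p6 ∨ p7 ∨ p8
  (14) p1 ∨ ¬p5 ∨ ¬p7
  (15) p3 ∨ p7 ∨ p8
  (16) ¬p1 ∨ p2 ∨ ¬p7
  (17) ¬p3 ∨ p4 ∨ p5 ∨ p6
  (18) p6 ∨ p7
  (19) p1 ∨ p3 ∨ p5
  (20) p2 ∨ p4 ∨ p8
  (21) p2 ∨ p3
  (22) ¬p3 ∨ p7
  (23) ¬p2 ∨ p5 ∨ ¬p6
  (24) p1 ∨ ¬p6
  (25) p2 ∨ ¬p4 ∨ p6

Try p1 = False:
  (p1 ∨ p6) forces p6 = True.
  clause (p1 ∨ ¬p6) is falsified — backtrack.
So p1 = True.
Set p2 = True.
Set p3 = True.
  then (¬p3 ∨ p7) forces p7 = True.
  then (¬p3 ∨ ¬p4 ∨ ¬p7) forces p4 = False.
Set p5 = True.
Set p6 = True.
Set p8 = True.
All clauses satisfied.

p1: True; p2: True; p3: True; p4: False; p5: True; p6: True; p7: True; p8: True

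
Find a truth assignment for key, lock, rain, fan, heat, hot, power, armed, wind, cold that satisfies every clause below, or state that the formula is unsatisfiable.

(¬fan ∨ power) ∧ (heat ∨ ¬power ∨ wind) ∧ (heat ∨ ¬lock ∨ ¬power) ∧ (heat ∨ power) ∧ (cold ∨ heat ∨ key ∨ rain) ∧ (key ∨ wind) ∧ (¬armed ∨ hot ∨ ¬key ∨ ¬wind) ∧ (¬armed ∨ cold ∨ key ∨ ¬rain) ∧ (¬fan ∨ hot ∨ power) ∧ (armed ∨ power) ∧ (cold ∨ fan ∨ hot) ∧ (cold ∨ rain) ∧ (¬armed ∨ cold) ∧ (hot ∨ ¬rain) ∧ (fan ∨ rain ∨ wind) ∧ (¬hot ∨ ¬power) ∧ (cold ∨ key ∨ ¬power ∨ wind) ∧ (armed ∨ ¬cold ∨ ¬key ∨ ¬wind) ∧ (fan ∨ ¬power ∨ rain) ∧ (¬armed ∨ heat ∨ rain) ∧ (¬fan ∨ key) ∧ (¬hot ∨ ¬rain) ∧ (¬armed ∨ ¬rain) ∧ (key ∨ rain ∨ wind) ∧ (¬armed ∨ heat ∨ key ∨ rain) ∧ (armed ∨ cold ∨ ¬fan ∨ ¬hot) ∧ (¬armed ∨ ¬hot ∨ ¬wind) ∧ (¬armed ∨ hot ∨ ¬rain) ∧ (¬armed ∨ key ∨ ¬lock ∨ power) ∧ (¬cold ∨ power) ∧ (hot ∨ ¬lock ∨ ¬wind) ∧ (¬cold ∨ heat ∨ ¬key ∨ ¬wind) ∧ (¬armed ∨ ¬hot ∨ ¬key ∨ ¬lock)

key: True; lock: True; rain: False; fan: True; heat: True; hot: False; power: True; armed: True; wind: False; cold: True

Set key = True.
Set lock = True.
Set rain = False.
  then (cold ∨ rain) forces cold = True.
  then (¬cold ∨ power) forces power = True.
  then (heat ∨ ¬lock ∨ ¬power) forces heat = True.
  then (¬hot ∨ ¬power) forces hot = False.
  then (fan ∨ ¬power ∨ rain) forces fan = True.
  then (hot ∨ ¬lock ∨ ¬wind) forces wind = False.
Set armed = True.
All clauses satisfied.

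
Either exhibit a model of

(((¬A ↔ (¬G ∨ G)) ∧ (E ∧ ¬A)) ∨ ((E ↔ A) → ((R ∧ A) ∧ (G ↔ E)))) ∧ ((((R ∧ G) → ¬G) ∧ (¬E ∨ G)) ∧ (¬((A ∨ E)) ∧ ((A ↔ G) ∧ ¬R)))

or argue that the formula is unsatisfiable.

Case E = True: the conjunct ¬((A ∨ E)) becomes ¬((A ∨ True)) = False.
Case E = False: the formula simplifies to (¬A → ((R ∧ A) ∧ ¬G)) ∧ (((R ∧ G) → ¬G) ∧ (¬A ∧ ((A ↔ G) ∧ ¬R))).
  A = True: the conjunct ¬A is False.
  A = False: the conjunct ¬A → ((R ∧ A) ∧ ¬G) becomes ¬False → (False ∧ ¬G) = False.
Both cases fail — unsatisfiable.

Unsatisfiable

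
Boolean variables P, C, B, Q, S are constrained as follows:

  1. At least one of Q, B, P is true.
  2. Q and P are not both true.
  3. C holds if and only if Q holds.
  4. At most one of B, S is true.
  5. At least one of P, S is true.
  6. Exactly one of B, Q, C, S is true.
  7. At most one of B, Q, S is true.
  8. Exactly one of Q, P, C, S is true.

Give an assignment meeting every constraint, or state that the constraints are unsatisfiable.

P: True; C: False; B: True; Q: False; S: False

  (1) {Q, B, P}: 2 true — at least one ✓
  (2) Q=F, P=T — not both ✓
  (3) C=F, Q=F — same ✓
  (4) {B, S}: 1 true — at most one ✓
  (5) {P, S}: 1 true — at least one ✓
  (6) {B, Q, C, S}: 1 true — exactly one ✓
  (7) {B, Q, S}: 1 true — at most one ✓
  (8) {Q, P, C, S}: 1 true — exactly one ✓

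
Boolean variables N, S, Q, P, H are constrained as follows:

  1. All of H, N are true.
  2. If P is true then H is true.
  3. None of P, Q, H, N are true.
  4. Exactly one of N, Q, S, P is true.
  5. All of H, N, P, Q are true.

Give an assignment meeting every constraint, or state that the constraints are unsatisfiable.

Unsatisfiable — no assignment works.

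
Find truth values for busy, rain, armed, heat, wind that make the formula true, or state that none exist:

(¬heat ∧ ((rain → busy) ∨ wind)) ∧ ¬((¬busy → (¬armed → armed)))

busy: False; rain: True; armed: False; heat: False; wind: True

  ¬heat ∧ ((rain → busy) ∨ wind) = True
    ¬heat = True
    (rain → busy) ∨ wind = True
      rain → busy = False
  ¬((¬busy → (¬armed → armed))) = True
    ¬busy → (¬armed → armed) = False
      ¬busy = True
      ¬armed → armed = False
        ¬armed = True
Both conjuncts True, so the formula holds.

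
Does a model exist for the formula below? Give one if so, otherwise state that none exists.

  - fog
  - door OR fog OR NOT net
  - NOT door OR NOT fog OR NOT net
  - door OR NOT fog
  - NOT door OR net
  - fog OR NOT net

UNSATISFIABLE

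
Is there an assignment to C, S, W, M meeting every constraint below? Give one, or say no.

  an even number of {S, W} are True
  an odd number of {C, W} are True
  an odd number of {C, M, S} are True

C = True; S = False; W = False; M = False

{S, W}: 0 true → even ✓
{C, W}: 1 true → odd ✓
{C, M, S}: 1 true → odd ✓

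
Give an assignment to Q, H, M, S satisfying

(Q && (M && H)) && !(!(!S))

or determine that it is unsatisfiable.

Q=T, H=T, M=T, S=F

  Q && (M && H) = True
    M && H = True
  !(!(!S)) = True
    !(!S) = False
      !S = True
Both conjuncts True, so the formula holds.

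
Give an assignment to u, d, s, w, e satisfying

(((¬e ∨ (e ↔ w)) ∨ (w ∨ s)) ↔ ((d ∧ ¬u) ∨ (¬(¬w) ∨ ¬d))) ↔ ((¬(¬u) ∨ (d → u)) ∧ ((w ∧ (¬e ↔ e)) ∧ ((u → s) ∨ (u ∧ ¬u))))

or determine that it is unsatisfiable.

u = False, d = True, s = False, w = False, e = True

  (((¬e ∨ (e ↔ w)) ∨ (w ∨ s)) ↔ ((d ∧ ¬u) ∨ (¬(¬w) ∨ ¬d))) ↔ ((¬(¬u) ∨ (d → u)) ∧ ((w ∧ (¬e ↔ e)) ∧ ((u → s) ∨ (u ∧ ¬u)))) = True
    ((¬e ∨ (e ↔ w)) ∨ (w ∨ s)) ↔ ((d ∧ ¬u) ∨ (¬(¬w) ∨ ¬d)) = False
      (¬e ∨ (e ↔ w)) ∨ (w ∨ s) = False
        ¬e ∨ (e ↔ w) = False
          ¬e = False
          e ↔ w = False
        w ∨ s = False
      (d ∧ ¬u) ∨ (¬(¬w) ∨ ¬d) = True
        d ∧ ¬u = True
          ¬u = True
        ¬(¬w) ∨ ¬d = False
          ¬(¬w) = False
            ¬w = True
          ¬d = False
    (¬(¬u) ∨ (d → u)) ∧ ((w ∧ (¬e ↔ e)) ∧ ((u → s) ∨ (u ∧ ¬u))) = False
      ¬(¬u) ∨ (d → u) = False
        ¬(¬u) = False
          ¬u = True
        d → u = False
      (w ∧ (¬e ↔ e)) ∧ ((u → s) ∨ (u ∧ ¬u)) = False
        w ∧ (¬e ↔ e) = False
          ¬e ↔ e = False
            ¬e = False
        (u → s) ∨ (u ∧ ¬u) = True
          u → s = True
          u ∧ ¬u = False
            ¬u = True
The formula evaluates to True.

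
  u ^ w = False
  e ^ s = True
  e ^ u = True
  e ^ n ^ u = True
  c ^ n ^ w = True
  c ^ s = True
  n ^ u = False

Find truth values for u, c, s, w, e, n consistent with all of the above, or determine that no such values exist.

u=F; c=T; s=F; w=F; e=T; n=F

u ^ w = F ^ F = False ✓
e ^ s = T ^ F = True ✓
e ^ u = T ^ F = True ✓
e ^ n ^ u = T ^ F ^ F = True ✓
c ^ n ^ w = T ^ F ^ F = True ✓
c ^ s = T ^ F = True ✓
n ^ u = F ^ F = False ✓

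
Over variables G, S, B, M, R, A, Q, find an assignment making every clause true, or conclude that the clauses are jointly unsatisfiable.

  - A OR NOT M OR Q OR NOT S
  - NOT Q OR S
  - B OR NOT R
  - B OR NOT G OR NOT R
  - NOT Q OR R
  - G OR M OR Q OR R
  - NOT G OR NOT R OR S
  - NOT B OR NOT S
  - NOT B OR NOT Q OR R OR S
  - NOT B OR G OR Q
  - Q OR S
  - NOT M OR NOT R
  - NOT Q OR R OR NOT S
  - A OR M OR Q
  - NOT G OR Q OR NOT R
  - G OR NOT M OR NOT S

Set G = True.
Try S = False:
  (NOT Q OR S) forces Q = False.
  clause (Q OR S) is falsified — backtrack.
So S = True.
  then (NOT B OR NOT S) forces B = False.
  then (B OR NOT R) forces R = False.
  then (NOT Q OR R) forces Q = False.
Set M = True.
  then (A OR NOT M OR Q OR NOT S) forces A = True.
All clauses satisfied.

G = True; S = True; B = False; M = True; R = False; A = True; Q = False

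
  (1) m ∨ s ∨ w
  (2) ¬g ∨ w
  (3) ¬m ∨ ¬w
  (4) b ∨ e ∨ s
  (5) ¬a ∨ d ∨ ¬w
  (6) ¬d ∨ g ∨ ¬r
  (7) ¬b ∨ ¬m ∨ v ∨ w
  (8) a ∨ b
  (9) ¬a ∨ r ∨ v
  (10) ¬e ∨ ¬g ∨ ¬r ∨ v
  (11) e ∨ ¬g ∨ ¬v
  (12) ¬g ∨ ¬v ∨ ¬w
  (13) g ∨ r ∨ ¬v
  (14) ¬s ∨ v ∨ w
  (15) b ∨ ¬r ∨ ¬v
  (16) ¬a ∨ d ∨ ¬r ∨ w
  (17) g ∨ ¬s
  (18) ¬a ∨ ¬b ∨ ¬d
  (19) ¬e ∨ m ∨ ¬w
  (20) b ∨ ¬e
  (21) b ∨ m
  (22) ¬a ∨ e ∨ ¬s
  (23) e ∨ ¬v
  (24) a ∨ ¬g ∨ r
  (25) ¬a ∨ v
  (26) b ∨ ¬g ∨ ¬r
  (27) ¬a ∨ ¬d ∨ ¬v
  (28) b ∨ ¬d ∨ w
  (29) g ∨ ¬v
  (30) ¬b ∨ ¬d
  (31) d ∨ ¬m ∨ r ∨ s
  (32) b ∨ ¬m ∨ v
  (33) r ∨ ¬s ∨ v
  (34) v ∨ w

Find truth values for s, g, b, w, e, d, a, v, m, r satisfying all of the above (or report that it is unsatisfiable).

s=T, g=T, b=T, w=T, e=F, d=F, a=F, v=F, m=F, r=T

Set s = True.
  then (g ∨ ¬s) forces g = True.
  then (¬g ∨ w) forces w = True.
  then (¬m ∨ ¬w) forces m = False.
  then (¬g ∨ ¬v ∨ ¬w) forces v = False.
  then (¬e ∨ m ∨ ¬w) forces e = False.
  then (b ∨ m) forces b = True.
  then (¬a ∨ e ∨ ¬s) forces a = False.
  then (a ∨ ¬g ∨ r) forces r = True.
  then (¬b ∨ ¬d) forces d = False.
All clauses satisfied.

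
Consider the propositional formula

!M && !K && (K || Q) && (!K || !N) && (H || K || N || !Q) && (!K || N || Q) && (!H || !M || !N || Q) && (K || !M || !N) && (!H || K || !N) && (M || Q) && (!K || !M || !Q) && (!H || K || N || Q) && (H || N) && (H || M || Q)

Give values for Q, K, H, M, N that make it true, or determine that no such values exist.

Q = True, K = False, H = False, M = False, N = True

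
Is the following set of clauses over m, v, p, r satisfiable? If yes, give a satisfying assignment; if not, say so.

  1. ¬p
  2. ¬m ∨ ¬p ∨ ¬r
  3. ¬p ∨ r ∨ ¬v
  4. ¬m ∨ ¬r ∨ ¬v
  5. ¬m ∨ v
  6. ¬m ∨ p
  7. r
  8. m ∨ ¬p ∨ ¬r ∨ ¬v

Unit clause (¬p) forces p = False.
In (¬m ∨ p) only ¬m is left, so m = False.
Unit clause (r) forces r = True.
Set v = True.
All clauses satisfied.

m = False, v = True, p = False, r = True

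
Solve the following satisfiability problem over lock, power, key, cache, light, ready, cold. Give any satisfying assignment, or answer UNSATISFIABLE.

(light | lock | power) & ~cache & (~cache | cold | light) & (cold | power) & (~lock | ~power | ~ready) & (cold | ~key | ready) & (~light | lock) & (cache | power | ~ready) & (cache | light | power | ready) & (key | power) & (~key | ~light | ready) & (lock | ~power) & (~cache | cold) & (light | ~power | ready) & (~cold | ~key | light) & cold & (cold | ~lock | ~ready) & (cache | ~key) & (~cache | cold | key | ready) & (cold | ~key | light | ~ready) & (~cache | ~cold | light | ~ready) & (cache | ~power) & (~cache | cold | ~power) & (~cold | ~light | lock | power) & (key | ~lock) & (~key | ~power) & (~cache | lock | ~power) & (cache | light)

Case key = True:
  (~cache) forces cache = False.
  Clause (cache | ~key) is falsified — contradiction.
Case key = False:
  (~cache) forces cache = False.
  (key | power) forces power = True.
  Clause (cache | ~power) is falsified — contradiction.
Both cases fail, so the formula is unsatisfiable.

Unsatisfiable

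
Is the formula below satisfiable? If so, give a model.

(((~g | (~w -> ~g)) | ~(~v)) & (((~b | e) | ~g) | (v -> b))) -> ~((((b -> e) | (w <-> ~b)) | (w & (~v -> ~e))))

e=F, w=F, v=F, g=T, b=F

  (((~g | (~w -> ~g)) | ~(~v)) & (((~b | e) | ~g) | (v -> b))) -> ~((((b -> e) | (w <-> ~b)) | (w & (~v -> ~e)))) = True
    ((~g | (~w -> ~g)) | ~(~v)) & (((~b | e) | ~g) | (v -> b)) = False
      (~g | (~w -> ~g)) | ~(~v) = False
        ~g | (~w -> ~g) = False
          ~g = False
          ~w -> ~g = False
            ~w = True
            ~g = False
        ~(~v) = False
          ~v = True
      ((~b | e) | ~g) | (v -> b) = True
        (~b | e) | ~g = True
          ~b | e = True
            ~b = True
          ~g = False
        v -> b = True
    ~((((b -> e) | (w <-> ~b)) | (w & (~v -> ~e)))) = False
      ((b -> e) | (w <-> ~b)) | (w & (~v -> ~e)) = True
        (b -> e) | (w <-> ~b) = True
          b -> e = True
          w <-> ~b = False
            ~b = True
        w & (~v -> ~e) = False
          ~v -> ~e = True
            ~v = True
            ~e = True
The formula evaluates to True.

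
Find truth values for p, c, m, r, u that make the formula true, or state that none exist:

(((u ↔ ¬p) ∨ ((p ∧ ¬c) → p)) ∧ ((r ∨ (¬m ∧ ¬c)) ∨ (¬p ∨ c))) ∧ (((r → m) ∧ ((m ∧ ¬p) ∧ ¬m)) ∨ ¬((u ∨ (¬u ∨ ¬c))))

No satisfying assignment exists.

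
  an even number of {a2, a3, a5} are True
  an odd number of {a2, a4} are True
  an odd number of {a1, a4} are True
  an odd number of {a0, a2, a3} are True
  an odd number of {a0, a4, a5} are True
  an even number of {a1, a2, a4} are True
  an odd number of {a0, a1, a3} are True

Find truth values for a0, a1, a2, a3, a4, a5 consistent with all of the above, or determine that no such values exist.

a0=F, a1=T, a2=T, a3=F, a4=F, a5=T

{a2, a3, a5}: 2 true → even ✓
{a2, a4}: 1 true → odd ✓
{a1, a4}: 1 true → odd ✓
{a0, a2, a3}: 1 true → odd ✓
{a0, a4, a5}: 1 true → odd ✓
{a1, a2, a4}: 2 true → even ✓
{a0, a1, a3}: 1 true → odd ✓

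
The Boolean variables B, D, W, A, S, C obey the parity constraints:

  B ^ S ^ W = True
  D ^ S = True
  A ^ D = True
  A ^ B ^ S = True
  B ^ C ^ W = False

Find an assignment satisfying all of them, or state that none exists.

B=T; D=T; W=F; A=F; S=F; C=T

B ^ S ^ W = T ^ F ^ F = True ✓
D ^ S = T ^ F = True ✓
A ^ D = F ^ T = True ✓
A ^ B ^ S = F ^ T ^ F = True ✓
B ^ C ^ W = T ^ T ^ F = False ✓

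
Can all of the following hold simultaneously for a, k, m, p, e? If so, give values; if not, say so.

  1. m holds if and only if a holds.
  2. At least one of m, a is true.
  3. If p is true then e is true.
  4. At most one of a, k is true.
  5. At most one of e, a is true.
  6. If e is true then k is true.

a = True; k = False; m = True; p = False; e = False

  (1) m=T, a=T — same ✓
  (2) {m, a}: 2 true — at least one ✓
  (3) p=F ⇒ e: vacuous ✓
  (4) {a, k}: 1 true — at most one ✓
  (5) {e, a}: 1 true — at most one ✓
  (6) e=F ⇒ k: vacuous ✓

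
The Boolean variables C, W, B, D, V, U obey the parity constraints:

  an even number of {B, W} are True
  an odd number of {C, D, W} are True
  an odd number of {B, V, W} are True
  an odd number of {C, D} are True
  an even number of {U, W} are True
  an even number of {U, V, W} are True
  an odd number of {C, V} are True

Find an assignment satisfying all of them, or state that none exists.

Unsatisfiable — no assignment works.

Adding constraints 1, 3, 5, 6 mod 2: every variable appears an even number of times on the left, so the left side is 0.
But the right sides sum to 1 (mod 2). 0 ≠ 1 — the system is inconsistent.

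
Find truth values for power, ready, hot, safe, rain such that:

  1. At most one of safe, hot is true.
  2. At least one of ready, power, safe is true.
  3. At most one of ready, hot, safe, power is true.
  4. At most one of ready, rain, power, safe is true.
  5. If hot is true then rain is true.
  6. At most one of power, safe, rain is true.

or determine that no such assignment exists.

power = False, ready = True, hot = False, safe = False, rain = False

  (1) {safe, hot}: 0 true — at most one ✓
  (2) {ready, power, safe}: 1 true — at least one ✓
  (3) {ready, hot, safe, power}: 1 true — at most one ✓
  (4) {ready, rain, power, safe}: 1 true — at most one ✓
  (5) hot=F ⇒ rain: vacuous ✓
  (6) {power, safe, rain}: 0 true — at most one ✓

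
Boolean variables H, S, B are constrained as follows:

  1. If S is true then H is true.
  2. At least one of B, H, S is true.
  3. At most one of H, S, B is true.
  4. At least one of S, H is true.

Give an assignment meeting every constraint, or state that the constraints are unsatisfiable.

H = True, S = False, B = False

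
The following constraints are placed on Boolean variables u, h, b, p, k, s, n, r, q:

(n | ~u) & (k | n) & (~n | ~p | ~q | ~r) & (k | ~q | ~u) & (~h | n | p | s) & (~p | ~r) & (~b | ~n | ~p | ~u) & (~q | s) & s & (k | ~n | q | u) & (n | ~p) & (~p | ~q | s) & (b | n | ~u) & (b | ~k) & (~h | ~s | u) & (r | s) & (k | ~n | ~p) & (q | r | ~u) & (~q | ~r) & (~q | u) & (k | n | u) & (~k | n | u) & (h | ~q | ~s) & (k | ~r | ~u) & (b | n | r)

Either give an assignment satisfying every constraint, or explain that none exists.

Unit clause (s) forces s = True.
Set u = True.
  then (n | ~u) forces n = True.
Set h = True.
Try b = False:
  (b | ~k) forces k = False.
  (k | ~q | ~u) forces q = False.
  (k | ~n | ~p) forces p = False.
  (q | r | ~u) forces r = True.
  clause (k | ~r | ~u) is falsified — backtrack.
So b = True.
  then (~b | ~n | ~p | ~u) forces p = False.
Set k = True.
Set r = False.
  then (q | r | ~u) forces q = True.
All clauses satisfied.

u: True, h: True, b: True, p: False, k: True, s: True, n: True, r: False, q: True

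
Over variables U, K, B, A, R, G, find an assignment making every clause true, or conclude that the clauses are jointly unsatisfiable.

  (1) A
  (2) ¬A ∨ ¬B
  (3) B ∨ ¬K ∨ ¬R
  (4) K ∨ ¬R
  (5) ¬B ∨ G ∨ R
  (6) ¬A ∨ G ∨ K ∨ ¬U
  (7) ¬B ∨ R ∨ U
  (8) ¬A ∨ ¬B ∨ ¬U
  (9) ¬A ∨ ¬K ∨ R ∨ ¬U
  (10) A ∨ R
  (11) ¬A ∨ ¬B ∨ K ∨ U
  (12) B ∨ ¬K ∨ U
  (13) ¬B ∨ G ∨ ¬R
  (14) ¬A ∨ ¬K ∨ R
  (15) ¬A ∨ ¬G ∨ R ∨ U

U = True, K = False, B = False, A = True, R = False, G = True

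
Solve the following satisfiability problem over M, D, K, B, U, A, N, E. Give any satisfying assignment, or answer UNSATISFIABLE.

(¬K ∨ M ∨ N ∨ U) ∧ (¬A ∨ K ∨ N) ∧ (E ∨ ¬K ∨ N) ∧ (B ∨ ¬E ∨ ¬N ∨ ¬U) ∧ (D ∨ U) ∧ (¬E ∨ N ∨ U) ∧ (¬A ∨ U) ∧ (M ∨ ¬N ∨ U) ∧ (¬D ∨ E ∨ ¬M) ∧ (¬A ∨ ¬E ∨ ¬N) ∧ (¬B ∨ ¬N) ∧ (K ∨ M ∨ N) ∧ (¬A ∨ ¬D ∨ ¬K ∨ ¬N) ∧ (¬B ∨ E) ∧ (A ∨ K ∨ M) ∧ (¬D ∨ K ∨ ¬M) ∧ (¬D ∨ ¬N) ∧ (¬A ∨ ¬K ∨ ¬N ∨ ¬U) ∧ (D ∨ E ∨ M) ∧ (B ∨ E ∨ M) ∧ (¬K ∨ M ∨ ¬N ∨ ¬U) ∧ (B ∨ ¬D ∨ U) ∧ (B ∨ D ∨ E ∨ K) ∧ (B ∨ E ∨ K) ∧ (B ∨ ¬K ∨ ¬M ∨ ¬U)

M=F, D=F, K=T, B=T, U=T, A=F, N=F, E=T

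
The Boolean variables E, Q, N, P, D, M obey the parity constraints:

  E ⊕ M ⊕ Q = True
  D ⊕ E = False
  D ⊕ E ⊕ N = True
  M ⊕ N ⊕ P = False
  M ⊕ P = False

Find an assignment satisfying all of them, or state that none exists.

Adding constraints 2, 3, 4, 5 mod 2: every variable appears an even number of times on the left, so the left side is 0.
But the right sides sum to 1 (mod 2). 0 ≠ 1 — the system is inconsistent.

Unsatisfiable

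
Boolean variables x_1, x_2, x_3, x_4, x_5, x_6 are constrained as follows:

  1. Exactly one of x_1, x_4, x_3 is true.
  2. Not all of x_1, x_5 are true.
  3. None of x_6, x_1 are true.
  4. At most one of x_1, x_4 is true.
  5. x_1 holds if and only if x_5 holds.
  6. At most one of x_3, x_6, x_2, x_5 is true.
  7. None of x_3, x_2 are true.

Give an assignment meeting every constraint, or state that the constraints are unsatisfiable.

x_1 = False; x_2 = False; x_3 = False; x_4 = True; x_5 = False; x_6 = False

  (1) {x_1, x_4, x_3}: 1 true — exactly one ✓
  (2) {x_1, x_5}: 0/2 true — not all ✓
  (3) {x_6, x_1}: 0 true — none ✓
  (4) {x_1, x_4}: 1 true — at most one ✓
  (5) x_1=F, x_5=F — same ✓
  (6) {x_3, x_6, x_2, x_5}: 0 true — at most one ✓
  (7) {x_3, x_2}: 0 true — none ✓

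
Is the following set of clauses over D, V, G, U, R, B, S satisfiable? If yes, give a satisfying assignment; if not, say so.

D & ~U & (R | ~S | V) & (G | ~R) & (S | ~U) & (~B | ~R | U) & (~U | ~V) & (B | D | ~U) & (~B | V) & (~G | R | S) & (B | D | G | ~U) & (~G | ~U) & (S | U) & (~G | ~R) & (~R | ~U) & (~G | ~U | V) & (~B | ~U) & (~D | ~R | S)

D: True, V: True, G: False, U: False, R: False, B: True, S: True

Unit clause (D) forces D = True.
Unit clause (~U) forces U = False.
In (S | U) only S is left, so S = True.
Try V = False:
  (R | ~S | V) forces R = True.
  (G | ~R) forces G = True.
  clause (~G | ~R) is falsified — backtrack.
So V = True.
Set G = False.
  then (G | ~R) forces R = False.
Set B = True.
All clauses satisfied.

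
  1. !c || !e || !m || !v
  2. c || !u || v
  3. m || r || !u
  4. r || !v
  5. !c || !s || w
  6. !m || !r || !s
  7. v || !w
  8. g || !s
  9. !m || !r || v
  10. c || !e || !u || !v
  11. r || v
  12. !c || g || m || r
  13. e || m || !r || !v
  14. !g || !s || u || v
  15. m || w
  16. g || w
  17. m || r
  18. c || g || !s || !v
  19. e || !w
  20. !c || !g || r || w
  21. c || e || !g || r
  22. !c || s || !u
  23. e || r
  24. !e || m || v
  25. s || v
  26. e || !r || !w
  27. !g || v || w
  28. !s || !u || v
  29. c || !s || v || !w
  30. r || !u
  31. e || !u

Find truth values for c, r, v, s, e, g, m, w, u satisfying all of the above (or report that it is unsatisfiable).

c = True, r = True, v = True, s = False, e = True, g = False, m = False, w = True, u = False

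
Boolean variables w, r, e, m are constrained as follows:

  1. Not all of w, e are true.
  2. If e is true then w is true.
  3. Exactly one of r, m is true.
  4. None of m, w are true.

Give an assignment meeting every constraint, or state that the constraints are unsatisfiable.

w = False; r = True; e = False; m = False

  (1) {w, e}: 0/2 true — not all ✓
  (2) e=F ⇒ w: vacuous ✓
  (3) {r, m}: 1 true — exactly one ✓
  (4) {m, w}: 0 true — none ✓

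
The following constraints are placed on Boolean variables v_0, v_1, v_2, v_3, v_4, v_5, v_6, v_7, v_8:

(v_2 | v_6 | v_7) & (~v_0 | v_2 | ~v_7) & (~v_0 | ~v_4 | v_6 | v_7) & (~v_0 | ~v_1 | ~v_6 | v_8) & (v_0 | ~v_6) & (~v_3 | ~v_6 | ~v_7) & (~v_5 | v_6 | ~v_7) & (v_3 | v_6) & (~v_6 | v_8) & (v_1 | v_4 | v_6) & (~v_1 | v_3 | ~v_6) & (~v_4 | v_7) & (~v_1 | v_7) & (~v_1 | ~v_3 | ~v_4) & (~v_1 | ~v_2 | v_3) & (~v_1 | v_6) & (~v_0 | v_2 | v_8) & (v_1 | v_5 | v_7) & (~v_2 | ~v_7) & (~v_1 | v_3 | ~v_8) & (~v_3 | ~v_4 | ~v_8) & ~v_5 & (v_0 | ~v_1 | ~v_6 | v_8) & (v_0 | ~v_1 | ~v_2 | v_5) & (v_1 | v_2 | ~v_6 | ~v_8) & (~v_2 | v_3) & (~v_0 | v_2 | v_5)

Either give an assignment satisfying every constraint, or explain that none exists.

Unit clause (~v_5) forces v_5 = False.
Try v_0 = True:
  (~v_0 | v_2 | v_5) forces v_2 = True.
  (~v_2 | ~v_7) forces v_7 = False.
  (~v_4 | v_7) forces v_4 = False.
  (~v_1 | v_7) forces v_1 = False.
  clause (v_1 | v_5 | v_7) is falsified — backtrack.
So v_0 = False.
  then (v_0 | ~v_6) forces v_6 = False.
  then (v_3 | v_6) forces v_3 = True.
  then (~v_1 | v_6) forces v_1 = False.
  then (v_1 | v_5 | v_7) forces v_7 = True.
  then (~v_2 | ~v_7) forces v_2 = False.
  then (v_1 | v_4 | v_6) forces v_4 = True.
  then (~v_3 | ~v_4 | ~v_8) forces v_8 = False.
All clauses satisfied.

v_0=F, v_1=F, v_2=F, v_3=T, v_4=T, v_5=F, v_6=F, v_7=T, v_8=F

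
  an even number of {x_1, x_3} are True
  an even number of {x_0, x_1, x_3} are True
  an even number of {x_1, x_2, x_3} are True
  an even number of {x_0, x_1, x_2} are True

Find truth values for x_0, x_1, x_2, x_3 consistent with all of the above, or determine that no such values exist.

x_0=F; x_1=F; x_2=F; x_3=F

{x_1, x_3}: 0 true → even ✓
{x_0, x_1, x_3}: 0 true → even ✓
{x_1, x_2, x_3}: 0 true → even ✓
{x_0, x_1, x_2}: 0 true → even ✓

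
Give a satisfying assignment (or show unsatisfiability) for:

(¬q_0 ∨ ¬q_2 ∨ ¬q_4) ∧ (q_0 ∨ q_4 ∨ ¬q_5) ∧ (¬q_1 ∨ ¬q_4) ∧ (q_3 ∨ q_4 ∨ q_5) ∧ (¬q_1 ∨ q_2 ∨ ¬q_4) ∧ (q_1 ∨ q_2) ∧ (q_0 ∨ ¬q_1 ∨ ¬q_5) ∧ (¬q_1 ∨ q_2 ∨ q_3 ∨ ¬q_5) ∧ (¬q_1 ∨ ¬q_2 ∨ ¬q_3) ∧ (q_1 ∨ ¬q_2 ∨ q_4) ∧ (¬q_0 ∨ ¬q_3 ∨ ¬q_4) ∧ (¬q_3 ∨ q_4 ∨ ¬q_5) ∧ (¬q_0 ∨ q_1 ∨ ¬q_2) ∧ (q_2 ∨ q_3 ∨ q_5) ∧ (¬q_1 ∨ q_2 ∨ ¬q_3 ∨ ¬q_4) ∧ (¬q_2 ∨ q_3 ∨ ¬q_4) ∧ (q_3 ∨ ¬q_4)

q_0: False, q_1: False, q_2: True, q_3: True, q_4: True, q_5: True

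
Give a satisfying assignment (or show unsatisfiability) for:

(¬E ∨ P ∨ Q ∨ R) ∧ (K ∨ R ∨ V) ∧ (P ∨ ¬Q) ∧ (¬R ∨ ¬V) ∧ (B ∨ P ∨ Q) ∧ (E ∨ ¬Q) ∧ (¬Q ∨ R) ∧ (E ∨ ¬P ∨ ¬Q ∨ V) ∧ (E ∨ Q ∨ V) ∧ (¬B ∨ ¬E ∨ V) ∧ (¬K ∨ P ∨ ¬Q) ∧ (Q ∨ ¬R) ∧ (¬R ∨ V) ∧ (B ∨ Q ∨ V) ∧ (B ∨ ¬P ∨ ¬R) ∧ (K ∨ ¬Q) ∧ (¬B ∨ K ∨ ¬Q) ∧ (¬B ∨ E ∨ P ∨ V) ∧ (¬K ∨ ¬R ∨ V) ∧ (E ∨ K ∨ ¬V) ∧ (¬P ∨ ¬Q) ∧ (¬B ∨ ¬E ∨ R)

R = False, P = True, K = False, B = False, V = True, E = True, Q = False

Try R = True:
  (¬R ∨ ¬V) forces V = False.
  clause (¬R ∨ V) is falsified — backtrack.
So R = False.
  then (¬Q ∨ R) forces Q = False.
Set P = True.
Set K = False.
  then (K ∨ R ∨ V) forces V = True.
  then (E ∨ K ∨ ¬V) forces E = True.
  then (¬B ∨ ¬E ∨ R) forces B = False.
All clauses satisfied.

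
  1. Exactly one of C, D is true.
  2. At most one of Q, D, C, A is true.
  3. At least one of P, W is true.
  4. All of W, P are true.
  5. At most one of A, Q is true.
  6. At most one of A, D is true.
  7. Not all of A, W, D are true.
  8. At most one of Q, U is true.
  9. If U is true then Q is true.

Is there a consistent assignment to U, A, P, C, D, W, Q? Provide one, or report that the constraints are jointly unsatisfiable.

U: False, A: False, P: True, C: True, D: False, W: True, Q: False

  (1) {C, D}: 1 true — exactly one ✓
  (2) {Q, D, C, A}: 1 true — at most one ✓
  (3) {P, W}: 2 true — at least one ✓
  (4) {W, P}: all 2 true ✓
  (5) {A, Q}: 0 true — at most one ✓
  (6) {A, D}: 0 true — at most one ✓
  (7) {A, W, D}: 1/3 true — not all ✓
  (8) {Q, U}: 0 true — at most one ✓
  (9) U=F ⇒ Q: vacuous ✓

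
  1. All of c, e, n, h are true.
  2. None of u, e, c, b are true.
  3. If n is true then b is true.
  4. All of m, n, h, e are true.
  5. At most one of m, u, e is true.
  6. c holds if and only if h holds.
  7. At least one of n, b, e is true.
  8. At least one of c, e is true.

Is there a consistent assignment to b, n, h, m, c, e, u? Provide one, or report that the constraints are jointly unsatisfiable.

Case c = True:
  Constraint (2) is violated (c=T) — contradiction.
Case c = False:
  Constraint (1) is violated (c=F) — contradiction.
Both cases fail — unsatisfiable.

No satisfying assignment exists.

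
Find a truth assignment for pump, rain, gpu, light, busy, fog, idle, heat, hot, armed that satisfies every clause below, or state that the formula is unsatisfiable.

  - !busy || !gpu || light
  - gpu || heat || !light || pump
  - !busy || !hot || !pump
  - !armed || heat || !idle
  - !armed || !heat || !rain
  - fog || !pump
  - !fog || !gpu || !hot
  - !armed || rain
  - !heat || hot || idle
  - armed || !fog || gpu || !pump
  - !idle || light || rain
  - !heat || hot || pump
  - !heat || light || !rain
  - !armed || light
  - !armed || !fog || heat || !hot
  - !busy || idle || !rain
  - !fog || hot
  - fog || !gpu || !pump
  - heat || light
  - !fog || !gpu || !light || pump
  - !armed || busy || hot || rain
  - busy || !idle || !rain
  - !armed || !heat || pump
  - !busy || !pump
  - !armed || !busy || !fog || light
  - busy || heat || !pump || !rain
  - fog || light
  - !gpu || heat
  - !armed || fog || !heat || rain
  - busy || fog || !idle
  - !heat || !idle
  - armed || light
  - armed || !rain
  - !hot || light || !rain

pump = False; rain = False; gpu = True; light = True; busy = False; fog = False; idle = False; heat = True; hot = True; armed = False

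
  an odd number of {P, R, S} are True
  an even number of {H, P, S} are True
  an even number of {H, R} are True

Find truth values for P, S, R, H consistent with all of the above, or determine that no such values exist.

Adding constraints 1, 2, 3 mod 2: every variable appears an even number of times on the left, so the left side is 0.
But the right sides sum to 1 (mod 2). 0 ≠ 1 — the system is inconsistent.

Unsatisfiable — no assignment works.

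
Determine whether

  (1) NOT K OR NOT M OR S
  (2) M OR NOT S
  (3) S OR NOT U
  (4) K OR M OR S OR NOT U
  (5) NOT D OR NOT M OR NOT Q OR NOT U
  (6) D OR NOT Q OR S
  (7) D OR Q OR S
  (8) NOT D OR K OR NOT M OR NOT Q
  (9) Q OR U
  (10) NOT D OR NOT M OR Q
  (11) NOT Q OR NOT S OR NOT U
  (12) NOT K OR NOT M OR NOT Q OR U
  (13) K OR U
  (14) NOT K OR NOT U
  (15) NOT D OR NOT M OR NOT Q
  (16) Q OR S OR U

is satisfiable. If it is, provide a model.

K: False; M: True; U: True; S: True; D: False; Q: False

Set K = False.
  then (K OR U) forces U = True.
  then (S OR NOT U) forces S = True.
  then (NOT Q OR NOT S OR NOT U) forces Q = False.
  then (M OR NOT S) forces M = True.
  then (NOT D OR NOT M OR Q) forces D = False.
All clauses satisfied.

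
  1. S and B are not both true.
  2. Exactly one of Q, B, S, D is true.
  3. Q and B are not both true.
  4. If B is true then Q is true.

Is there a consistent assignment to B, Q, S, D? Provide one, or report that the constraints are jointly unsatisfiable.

B=F, Q=T, S=F, D=F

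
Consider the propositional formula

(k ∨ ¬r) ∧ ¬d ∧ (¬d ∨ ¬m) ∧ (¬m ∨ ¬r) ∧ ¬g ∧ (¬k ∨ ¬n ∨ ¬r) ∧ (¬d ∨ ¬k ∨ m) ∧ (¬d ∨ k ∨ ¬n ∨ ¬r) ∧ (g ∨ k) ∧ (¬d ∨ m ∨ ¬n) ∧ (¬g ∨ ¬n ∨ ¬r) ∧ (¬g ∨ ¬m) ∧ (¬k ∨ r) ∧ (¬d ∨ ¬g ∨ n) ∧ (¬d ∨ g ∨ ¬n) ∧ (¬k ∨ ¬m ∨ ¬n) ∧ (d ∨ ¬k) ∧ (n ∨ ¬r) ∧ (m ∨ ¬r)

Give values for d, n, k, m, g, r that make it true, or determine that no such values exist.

Case d = True:
  Clause (¬d) is falsified — contradiction.
Case d = False:
  (¬g) forces g = False.
  (g ∨ k) forces k = True.
  Clause (d ∨ ¬k) is falsified — contradiction.
Both cases fail, so the formula is unsatisfiable.

Unsatisfiable — no assignment works.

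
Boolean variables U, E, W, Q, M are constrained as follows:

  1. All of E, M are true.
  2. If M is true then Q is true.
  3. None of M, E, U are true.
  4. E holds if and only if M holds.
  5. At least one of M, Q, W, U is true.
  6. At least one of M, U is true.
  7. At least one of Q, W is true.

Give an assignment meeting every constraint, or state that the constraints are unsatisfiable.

Unsatisfiable — no assignment works.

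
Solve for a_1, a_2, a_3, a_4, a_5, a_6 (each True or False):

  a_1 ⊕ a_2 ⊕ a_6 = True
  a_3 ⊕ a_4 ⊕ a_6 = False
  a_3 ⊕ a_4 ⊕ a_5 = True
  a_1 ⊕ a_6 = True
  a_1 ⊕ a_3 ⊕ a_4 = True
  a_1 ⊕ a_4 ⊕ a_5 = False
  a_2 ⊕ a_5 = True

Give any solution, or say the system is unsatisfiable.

a_1: True, a_2: False, a_3: False, a_4: False, a_5: True, a_6: False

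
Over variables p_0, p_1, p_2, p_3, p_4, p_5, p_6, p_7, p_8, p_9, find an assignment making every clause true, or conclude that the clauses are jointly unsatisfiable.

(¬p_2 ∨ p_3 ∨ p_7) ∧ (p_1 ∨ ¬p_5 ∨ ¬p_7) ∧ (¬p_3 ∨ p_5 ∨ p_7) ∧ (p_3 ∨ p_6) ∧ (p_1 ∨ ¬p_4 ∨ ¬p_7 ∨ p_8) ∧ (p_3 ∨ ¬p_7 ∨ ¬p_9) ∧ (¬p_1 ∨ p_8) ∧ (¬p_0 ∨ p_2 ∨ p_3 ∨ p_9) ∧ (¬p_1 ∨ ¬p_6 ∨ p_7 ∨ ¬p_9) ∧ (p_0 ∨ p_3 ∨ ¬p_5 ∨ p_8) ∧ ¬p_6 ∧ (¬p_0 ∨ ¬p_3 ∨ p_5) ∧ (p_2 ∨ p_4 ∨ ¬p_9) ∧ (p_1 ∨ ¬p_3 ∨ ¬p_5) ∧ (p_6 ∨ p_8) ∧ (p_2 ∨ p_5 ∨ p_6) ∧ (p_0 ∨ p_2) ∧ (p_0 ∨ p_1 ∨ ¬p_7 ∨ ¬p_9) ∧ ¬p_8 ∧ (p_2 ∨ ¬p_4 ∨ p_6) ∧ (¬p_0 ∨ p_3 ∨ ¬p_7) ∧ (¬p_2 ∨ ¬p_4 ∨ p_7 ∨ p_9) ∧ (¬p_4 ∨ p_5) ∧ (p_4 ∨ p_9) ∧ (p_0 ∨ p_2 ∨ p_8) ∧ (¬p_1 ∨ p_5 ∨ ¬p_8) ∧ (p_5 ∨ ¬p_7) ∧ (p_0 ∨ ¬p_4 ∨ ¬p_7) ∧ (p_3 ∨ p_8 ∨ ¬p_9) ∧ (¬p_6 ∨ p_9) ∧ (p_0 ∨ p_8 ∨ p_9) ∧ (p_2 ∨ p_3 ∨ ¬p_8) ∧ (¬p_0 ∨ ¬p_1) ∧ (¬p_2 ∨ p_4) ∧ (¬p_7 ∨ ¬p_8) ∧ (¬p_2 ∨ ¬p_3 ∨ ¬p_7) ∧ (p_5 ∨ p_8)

Case p_6 = True:
  Clause (¬p_6) is falsified — contradiction.
Case p_6 = False:
  (p_3 ∨ p_6) forces p_3 = True.
  (p_6 ∨ p_8) forces p_8 = True.
  Clause (¬p_8) is falsified — contradiction.
Both cases fail, so the formula is unsatisfiable.

No satisfying assignment exists.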